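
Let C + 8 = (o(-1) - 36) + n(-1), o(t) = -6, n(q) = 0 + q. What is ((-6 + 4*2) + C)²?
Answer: 2401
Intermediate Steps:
n(q) = q
C = -51 (C = -8 + ((-6 - 36) - 1) = -8 + (-42 - 1) = -8 - 43 = -51)
((-6 + 4*2) + C)² = ((-6 + 4*2) - 51)² = ((-6 + 8) - 51)² = (2 - 51)² = (-49)² = 2401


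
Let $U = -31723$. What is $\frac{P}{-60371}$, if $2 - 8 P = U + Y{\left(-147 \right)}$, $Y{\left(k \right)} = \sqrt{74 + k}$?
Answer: $- \frac{31725}{482968} + \frac{i \sqrt{73}}{482968} \approx -0.065688 + 1.7691 \cdot 10^{-5} i$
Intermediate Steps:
$P = \frac{31725}{8} - \frac{i \sqrt{73}}{8}$ ($P = \frac{1}{4} - \frac{-31723 + \sqrt{74 - 147}}{8} = \frac{1}{4} - \frac{-31723 + \sqrt{-73}}{8} = \frac{1}{4} - \frac{-31723 + i \sqrt{73}}{8} = \frac{1}{4} + \left(\frac{31723}{8} - \frac{i \sqrt{73}}{8}\right) = \frac{31725}{8} - \frac{i \sqrt{73}}{8} \approx 3965.6 - 1.068 i$)
$\frac{P}{-60371} = \frac{\frac{31725}{8} - \frac{i \sqrt{73}}{8}}{-60371} = \left(\frac{31725}{8} - \frac{i \sqrt{73}}{8}\right) \left(- \frac{1}{60371}\right) = - \frac{31725}{482968} + \frac{i \sqrt{73}}{482968}$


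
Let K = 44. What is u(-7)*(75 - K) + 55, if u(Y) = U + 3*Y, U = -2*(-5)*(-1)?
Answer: -906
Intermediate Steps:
U = -10 (U = 10*(-1) = -10)
u(Y) = -10 + 3*Y
u(-7)*(75 - K) + 55 = (-10 + 3*(-7))*(75 - 1*44) + 55 = (-10 - 21)*(75 - 44) + 55 = -31*31 + 55 = -961 + 55 = -906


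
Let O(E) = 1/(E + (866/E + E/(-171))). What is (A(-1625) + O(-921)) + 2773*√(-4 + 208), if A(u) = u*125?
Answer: -3257878017499/16038784 + 5546*√51 ≈ -1.6352e+5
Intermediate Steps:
A(u) = 125*u
O(E) = 1/(866/E + 170*E/171) (O(E) = 1/(E + (866/E + E*(-1/171))) = 1/(E + (866/E - E/171)) = 1/(866/E + 170*E/171))
(A(-1625) + O(-921)) + 2773*√(-4 + 208) = (125*(-1625) + (171/2)*(-921)/(74043 + 85*(-921)²)) + 2773*√(-4 + 208) = (-203125 + (171/2)*(-921)/(74043 + 85*848241)) + 2773*√204 = (-203125 + (171/2)*(-921)/(74043 + 72100485)) + 2773*(2*√51) = (-203125 + (171/2)*(-921)/72174528) + 5546*√51 = (-203125 + (171/2)*(-921)*(1/72174528)) + 5546*√51 = (-203125 - 17499/16038784) + 5546*√51 = -3257878017499/16038784 + 5546*√51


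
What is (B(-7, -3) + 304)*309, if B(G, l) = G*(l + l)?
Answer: 106914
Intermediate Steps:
B(G, l) = 2*G*l (B(G, l) = G*(2*l) = 2*G*l)
(B(-7, -3) + 304)*309 = (2*(-7)*(-3) + 304)*309 = (42 + 304)*309 = 346*309 = 106914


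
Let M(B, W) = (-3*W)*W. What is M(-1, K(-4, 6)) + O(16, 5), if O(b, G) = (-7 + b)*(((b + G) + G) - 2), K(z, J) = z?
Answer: 168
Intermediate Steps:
M(B, W) = -3*W²
O(b, G) = (-7 + b)*(-2 + b + 2*G) (O(b, G) = (-7 + b)*(((G + b) + G) - 2) = (-7 + b)*((b + 2*G) - 2) = (-7 + b)*(-2 + b + 2*G))
M(-1, K(-4, 6)) + O(16, 5) = -3*(-4)² + (14 + 16² - 14*5 - 9*16 + 2*5*16) = -3*16 + (14 + 256 - 70 - 144 + 160) = -48 + 216 = 168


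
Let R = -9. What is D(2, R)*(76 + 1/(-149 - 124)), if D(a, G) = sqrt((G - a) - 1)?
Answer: 41494*I*sqrt(3)/273 ≈ 263.26*I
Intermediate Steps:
D(a, G) = sqrt(-1 + G - a)
D(2, R)*(76 + 1/(-149 - 124)) = sqrt(-1 - 9 - 1*2)*(76 + 1/(-149 - 124)) = sqrt(-1 - 9 - 2)*(76 + 1/(-273)) = sqrt(-12)*(76 - 1/273) = (2*I*sqrt(3))*(20747/273) = 41494*I*sqrt(3)/273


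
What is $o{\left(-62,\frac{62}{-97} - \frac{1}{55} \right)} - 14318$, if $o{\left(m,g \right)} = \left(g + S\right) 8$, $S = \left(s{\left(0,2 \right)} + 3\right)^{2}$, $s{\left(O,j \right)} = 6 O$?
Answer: $- \frac{76030466}{5335} \approx -14251.0$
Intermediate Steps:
$S = 9$ ($S = \left(6 \cdot 0 + 3\right)^{2} = \left(0 + 3\right)^{2} = 3^{2} = 9$)
$o{\left(m,g \right)} = 72 + 8 g$ ($o{\left(m,g \right)} = \left(g + 9\right) 8 = \left(9 + g\right) 8 = 72 + 8 g$)
$o{\left(-62,\frac{62}{-97} - \frac{1}{55} \right)} - 14318 = \left(72 + 8 \left(\frac{62}{-97} - \frac{1}{55}\right)\right) - 14318 = \left(72 + 8 \left(62 \left(- \frac{1}{97}\right) - \frac{1}{55}\right)\right) - 14318 = \left(72 + 8 \left(- \frac{62}{97} - \frac{1}{55}\right)\right) - 14318 = \left(72 + 8 \left(- \frac{3507}{5335}\right)\right) - 14318 = \left(72 - \frac{28056}{5335}\right) - 14318 = \frac{356064}{5335} - 14318 = - \frac{76030466}{5335}$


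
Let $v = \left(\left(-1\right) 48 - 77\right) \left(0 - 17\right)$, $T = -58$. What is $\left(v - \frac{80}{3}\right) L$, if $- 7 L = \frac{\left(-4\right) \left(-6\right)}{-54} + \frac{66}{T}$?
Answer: $\frac{371405}{783} \approx 474.34$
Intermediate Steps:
$v = 2125$ ($v = \left(-48 - 77\right) \left(-17\right) = \left(-125\right) \left(-17\right) = 2125$)
$L = \frac{59}{261}$ ($L = - \frac{\frac{\left(-4\right) \left(-6\right)}{-54} + \frac{66}{-58}}{7} = - \frac{24 \left(- \frac{1}{54}\right) + 66 \left(- \frac{1}{58}\right)}{7} = - \frac{- \frac{4}{9} - \frac{33}{29}}{7} = \left(- \frac{1}{7}\right) \left(- \frac{413}{261}\right) = \frac{59}{261} \approx 0.22605$)
$\left(v - \frac{80}{3}\right) L = \left(2125 - \frac{80}{3}\right) \frac{59}{261} = \frac{6295}{3} \cdot \frac{59}{261} = \frac{371405}{783}$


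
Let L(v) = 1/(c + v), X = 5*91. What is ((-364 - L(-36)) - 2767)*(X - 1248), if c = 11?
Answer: 62071282/25 ≈ 2.4829e+6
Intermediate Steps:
X = 455
L(v) = 1/(11 + v)
((-364 - L(-36)) - 2767)*(X - 1248) = ((-364 - 1/(11 - 36)) - 2767)*(455 - 1248) = ((-364 - 1/(-25)) - 2767)*(-793) = ((-364 - 1*(-1/25)) - 2767)*(-793) = ((-364 + 1/25) - 2767)*(-793) = (-9099/25 - 2767)*(-793) = -78274/25*(-793) = 62071282/25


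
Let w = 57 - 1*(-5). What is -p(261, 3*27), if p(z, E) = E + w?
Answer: -143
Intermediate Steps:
w = 62 (w = 57 + 5 = 62)
p(z, E) = 62 + E (p(z, E) = E + 62 = 62 + E)
-p(261, 3*27) = -(62 + 3*27) = -(62 + 81) = -1*143 = -143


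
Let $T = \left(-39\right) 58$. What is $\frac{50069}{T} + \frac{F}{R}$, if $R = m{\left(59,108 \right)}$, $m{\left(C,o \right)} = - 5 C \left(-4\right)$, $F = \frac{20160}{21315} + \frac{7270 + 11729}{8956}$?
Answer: $- \frac{63853403921}{2885085840} \approx -22.132$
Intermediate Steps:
$T = -2262$
$F = \frac{5576349}{1818068}$ ($F = 20160 \cdot \frac{1}{21315} + 18999 \cdot \frac{1}{8956} = \frac{192}{203} + \frac{18999}{8956} = \frac{5576349}{1818068} \approx 3.0672$)
$m{\left(C,o \right)} = 20 C$
$R = 1180$ ($R = 20 \cdot 59 = 1180$)
$\frac{50069}{T} + \frac{F}{R} = \frac{50069}{-2262} + \frac{5576349}{1818068 \cdot 1180} = 50069 \left(- \frac{1}{2262}\right) + \frac{5576349}{1818068} \cdot \frac{1}{1180} = - \frac{50069}{2262} + \frac{5576349}{2145320240} = - \frac{63853403921}{2885085840}$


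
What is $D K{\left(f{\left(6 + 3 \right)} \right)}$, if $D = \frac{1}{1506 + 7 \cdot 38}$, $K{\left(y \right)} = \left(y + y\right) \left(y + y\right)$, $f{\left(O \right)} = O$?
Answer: $\frac{81}{443} \approx 0.18284$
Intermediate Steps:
$K{\left(y \right)} = 4 y^{2}$ ($K{\left(y \right)} = 2 y 2 y = 4 y^{2}$)
$D = \frac{1}{1772}$ ($D = \frac{1}{1506 + 266} = \frac{1}{1772} \approx 0.00056433$)
$D K{\left(f{\left(6 + 3 \right)} \right)} = \frac{4 \left(6 + 3\right)^{2}}{1772} = \frac{4 \cdot 9^{2}}{1772} = \frac{4 \cdot 81}{1772} = \frac{1}{1772} \cdot 324 = \frac{81}{443}$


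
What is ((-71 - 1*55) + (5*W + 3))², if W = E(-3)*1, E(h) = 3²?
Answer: 6084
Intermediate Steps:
E(h) = 9
W = 9 (W = 9*1 = 9)
((-71 - 1*55) + (5*W + 3))² = ((-71 - 1*55) + (5*9 + 3))² = ((-71 - 55) + (45 + 3))² = (-126 + 48)² = (-78)² = 6084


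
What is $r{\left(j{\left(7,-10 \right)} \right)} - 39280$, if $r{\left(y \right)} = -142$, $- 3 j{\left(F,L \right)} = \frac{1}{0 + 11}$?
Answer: $-39422$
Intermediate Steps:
$j{\left(F,L \right)} = - \frac{1}{33}$ ($j{\left(F,L \right)} = - \frac{1}{3 \left(0 + 11\right)} = - \frac{1}{3 \cdot 11} = \left(- \frac{1}{3}\right) \frac{1}{11} = - \frac{1}{33}$)
$r{\left(j{\left(7,-10 \right)} \right)} - 39280 = -142 - 39280 = -39422$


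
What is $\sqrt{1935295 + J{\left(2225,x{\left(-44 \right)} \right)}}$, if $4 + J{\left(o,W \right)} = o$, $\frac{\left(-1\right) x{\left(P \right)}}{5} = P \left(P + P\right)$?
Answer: $2 \sqrt{484379} \approx 1391.9$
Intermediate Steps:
$x{\left(P \right)} = - 10 P^{2}$ ($x{\left(P \right)} = - 5 P \left(P + P\right) = - 5 P 2 P = - 5 \cdot 2 P^{2} = - 10 P^{2}$)
$J{\left(o,W \right)} = -4 + o$
$\sqrt{1935295 + J{\left(2225,x{\left(-44 \right)} \right)}} = \sqrt{1935295 + \left(-4 + 2225\right)} = \sqrt{1935295 + 2221} = \sqrt{1937516} = 2 \sqrt{484379}$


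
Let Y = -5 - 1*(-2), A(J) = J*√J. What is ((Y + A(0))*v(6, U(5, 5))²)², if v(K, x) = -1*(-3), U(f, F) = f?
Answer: 729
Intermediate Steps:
v(K, x) = 3
A(J) = J^(3/2)
Y = -3 (Y = -5 + 2 = -3)
((Y + A(0))*v(6, U(5, 5))²)² = ((-3 + 0^(3/2))*3²)² = ((-3 + 0)*9)² = (-3*9)² = (-27)² = 729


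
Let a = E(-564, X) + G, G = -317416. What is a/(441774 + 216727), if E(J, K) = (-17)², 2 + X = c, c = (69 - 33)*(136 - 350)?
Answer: -317127/658501 ≈ -0.48159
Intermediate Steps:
c = -7704 (c = 36*(-214) = -7704)
X = -7706 (X = -2 - 7704 = -7706)
E(J, K) = 289
a = -317127 (a = 289 - 317416 = -317127)
a/(441774 + 216727) = -317127/(441774 + 216727) = -317127/658501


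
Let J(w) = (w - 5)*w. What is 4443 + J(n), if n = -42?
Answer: 6417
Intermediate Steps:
J(w) = w*(-5 + w) (J(w) = (-5 + w)*w = w*(-5 + w))
4443 + J(n) = 4443 - 42*(-5 - 42) = 4443 - 42*(-47) = 4443 + 1974 = 6417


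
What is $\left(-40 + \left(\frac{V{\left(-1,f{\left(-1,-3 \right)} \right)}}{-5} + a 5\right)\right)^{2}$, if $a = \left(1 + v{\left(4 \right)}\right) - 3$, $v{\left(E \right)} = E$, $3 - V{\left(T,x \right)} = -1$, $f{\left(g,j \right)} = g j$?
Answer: $\frac{23716}{25} \approx 948.64$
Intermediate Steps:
$V{\left(T,x \right)} = 4$ ($V{\left(T,x \right)} = 3 - -1 = 3 + 1 = 4$)
$a = 2$ ($a = \left(1 + 4\right) - 3 = 5 - 3 = 2$)
$\left(-40 + \left(\frac{V{\left(-1,f{\left(-1,-3 \right)} \right)}}{-5} + a 5\right)\right)^{2} = \left(-40 + \left(\frac{4}{-5} + 2 \cdot 5\right)\right)^{2} = \left(-40 + \left(4 \left(- \frac{1}{5}\right) + 10\right)\right)^{2} = \left(-40 + \left(- \frac{4}{5} + 10\right)\right)^{2} = \left(-40 + \frac{46}{5}\right)^{2} = \left(- \frac{154}{5}\right)^{2} = \frac{23716}{25}$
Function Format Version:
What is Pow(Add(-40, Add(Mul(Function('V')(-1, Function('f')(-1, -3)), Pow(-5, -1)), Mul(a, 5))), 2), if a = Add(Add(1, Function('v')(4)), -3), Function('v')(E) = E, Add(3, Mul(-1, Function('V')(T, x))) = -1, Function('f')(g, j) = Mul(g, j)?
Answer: Rational(23716, 25) ≈ 948.64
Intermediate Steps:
Function('V')(T, x) = 4 (Function('V')(T, x) = Add(3, Mul(-1, -1)) = Add(3, 1) = 4)
a = 2 (a = Add(Add(1, 4), -3) = Add(5, -3) = 2)
Pow(Add(-40, Add(Mul(Function('V')(-1, Function('f')(-1, -3)), Pow(-5, -1)), Mul(a, 5))), 2) = Pow(Add(-40, Add(Mul(4, Pow(-5, -1)), Mul(2, 5))), 2) = Pow(Add(-40, Add(Mul(4, Rational(-1, 5)), 10)), 2) = Pow(Add(-40, Add(Rational(-4, 5), 10)), 2) = Pow(Add(-40, Rational(46, 5)), 2) = Pow(Rational(-154, 5), 2) = Rational(23716, 25)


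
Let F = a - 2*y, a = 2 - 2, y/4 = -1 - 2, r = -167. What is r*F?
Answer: -4008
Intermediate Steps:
y = -12 (y = 4*(-1 - 2) = 4*(-3) = -12)
a = 0
F = 24 (F = 0 - 2*(-12) = 0 + 24 = 24)
r*F = -167*24 = -4008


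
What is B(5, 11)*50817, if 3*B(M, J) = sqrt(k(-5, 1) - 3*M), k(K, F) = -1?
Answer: 67756*I ≈ 67756.0*I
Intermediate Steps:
B(M, J) = sqrt(-1 - 3*M)/3
B(5, 11)*50817 = (sqrt(-1 - 3*5)/3)*50817 = (sqrt(-1 - 15)/3)*50817 = (sqrt(-16)/3)*50817 = ((4*I)/3)*50817 = (4*I/3)*50817 = 67756*I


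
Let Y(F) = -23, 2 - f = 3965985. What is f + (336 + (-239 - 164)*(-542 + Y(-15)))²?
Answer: 51994170978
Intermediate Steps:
f = -3965983 (f = 2 - 1*3965985 = 2 - 3965985 = -3965983)
f + (336 + (-239 - 164)*(-542 + Y(-15)))² = -3965983 + (336 + (-239 - 164)*(-542 - 23))² = -3965983 + (336 - 403*(-565))² = -3965983 + (336 + 227695)² = -3965983 + 228031² = -3965983 + 51998136961 = 51994170978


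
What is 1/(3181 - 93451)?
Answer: -1/90270 ≈ -1.1078e-5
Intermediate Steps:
1/(3181 - 93451) = 1/(-90270) = -1/90270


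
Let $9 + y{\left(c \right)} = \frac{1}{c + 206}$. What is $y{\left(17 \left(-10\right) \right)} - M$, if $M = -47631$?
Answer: $\frac{1714393}{36} \approx 47622.0$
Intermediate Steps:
$y{\left(c \right)} = -9 + \frac{1}{206 + c}$ ($y{\left(c \right)} = -9 + \frac{1}{c + 206} = -9 + \frac{1}{206 + c}$)
$y{\left(17 \left(-10\right) \right)} - M = \frac{-1853 - 9 \cdot 17 \left(-10\right)}{206 + 17 \left(-10\right)} - -47631 = \frac{-1853 - -1530}{206 - 170} + 47631 = \frac{-1853 + 1530}{36} + 47631 = \frac{1}{36} \left(-323\right) + 47631 = - \frac{323}{36} + 47631 = \frac{1714393}{36}$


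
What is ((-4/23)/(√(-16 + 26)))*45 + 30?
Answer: 30 - 18*√10/23 ≈ 27.525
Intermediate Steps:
((-4/23)/(√(-16 + 26)))*45 + 30 = ((-4*1/23)/(√10))*45 + 30 = -2*√10/115*45 + 30 = -18*√10/23 + 30 = 30 - 18*√10/23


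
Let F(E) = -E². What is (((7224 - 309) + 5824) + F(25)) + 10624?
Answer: 22738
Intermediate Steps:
(((7224 - 309) + 5824) + F(25)) + 10624 = (((7224 - 309) + 5824) - 1*25²) + 10624 = ((6915 + 5824) - 1*625) + 10624 = (12739 - 625) + 10624 = 12114 + 10624 = 22738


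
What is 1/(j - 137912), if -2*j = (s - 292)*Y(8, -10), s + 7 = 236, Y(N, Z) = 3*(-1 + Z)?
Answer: -2/277903 ≈ -7.1968e-6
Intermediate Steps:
Y(N, Z) = -3 + 3*Z
s = 229 (s = -7 + 236 = 229)
j = -2079/2 (j = -(229 - 292)*(-3 + 3*(-10))/2 = -(-63)*(-3 - 30)/2 = -(-63)*(-33)/2 = -½*2079 = -2079/2 ≈ -1039.5)
1/(j - 137912) = 1/(-2079/2 - 137912) = 1/(-277903/2) = -2/277903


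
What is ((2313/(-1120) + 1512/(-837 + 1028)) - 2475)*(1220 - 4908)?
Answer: 243500358123/26740 ≈ 9.1062e+6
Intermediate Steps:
((2313/(-1120) + 1512/(-837 + 1028)) - 2475)*(1220 - 4908) = ((2313*(-1/1120) + 1512/191) - 2475)*(-3688) = ((-2313/1120 + 1512*(1/191)) - 2475)*(-3688) = ((-2313/1120 + 1512/191) - 2475)*(-3688) = (1251657/213920 - 2475)*(-3688) = -528200343/213920*(-3688) = 243500358123/26740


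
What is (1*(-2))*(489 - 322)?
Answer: -334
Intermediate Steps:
(1*(-2))*(489 - 322) = -2*167 = -334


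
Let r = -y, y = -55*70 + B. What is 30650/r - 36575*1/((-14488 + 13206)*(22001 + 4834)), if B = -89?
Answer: 70305318295/9034088622 ≈ 7.7822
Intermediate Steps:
y = -3939 (y = -55*70 - 89 = -3850 - 89 = -3939)
r = 3939 (r = -1*(-3939) = 3939)
30650/r - 36575*1/((-14488 + 13206)*(22001 + 4834)) = 30650/3939 - 36575*1/((-14488 + 13206)*(22001 + 4834)) = 30650*(1/3939) - 36575/((-1282*26835)) = 30650/3939 - 36575/(-34402470) = 30650/3939 - 36575*(-1/34402470) = 30650/3939 + 7315/6880494 = 70305318295/9034088622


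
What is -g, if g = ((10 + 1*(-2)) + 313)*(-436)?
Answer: 139956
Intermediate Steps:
g = -139956 (g = ((10 - 2) + 313)*(-436) = (8 + 313)*(-436) = 321*(-436) = -139956)
-g = -1*(-139956) = 139956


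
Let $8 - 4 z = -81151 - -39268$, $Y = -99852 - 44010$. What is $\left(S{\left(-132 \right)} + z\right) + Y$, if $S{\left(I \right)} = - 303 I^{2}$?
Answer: $- \frac{21651445}{4} \approx -5.4129 \cdot 10^{6}$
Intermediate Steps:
$Y = -143862$ ($Y = -99852 - 44010 = -143862$)
$z = \frac{41891}{4}$ ($z = 2 - \frac{-81151 - -39268}{4} = 2 - \frac{-81151 + 39268}{4} = 2 - - \frac{41883}{4} = 2 + \frac{41883}{4} = \frac{41891}{4} \approx 10473.0$)
$\left(S{\left(-132 \right)} + z\right) + Y = \left(- 303 \left(-132\right)^{2} + \frac{41891}{4}\right) - 143862 = \left(\left(-303\right) 17424 + \frac{41891}{4}\right) - 143862 = \left(-5279472 + \frac{41891}{4}\right) - 143862 = - \frac{21075997}{4} - 143862 = - \frac{21651445}{4}$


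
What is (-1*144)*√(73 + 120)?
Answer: -144*√193 ≈ -2000.5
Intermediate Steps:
(-1*144)*√(73 + 120) = -144*√193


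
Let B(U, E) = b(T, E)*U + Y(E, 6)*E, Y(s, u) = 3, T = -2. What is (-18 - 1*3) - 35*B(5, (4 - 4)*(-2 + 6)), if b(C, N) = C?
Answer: 329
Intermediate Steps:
B(U, E) = -2*U + 3*E
(-18 - 1*3) - 35*B(5, (4 - 4)*(-2 + 6)) = (-18 - 1*3) - 35*(-2*5 + 3*((4 - 4)*(-2 + 6))) = (-18 - 3) - 35*(-10 + 3*(0*4)) = -21 - 35*(-10 + 3*0) = -21 - 35*(-10 + 0) = -21 - 35*(-10) = -21 + 350 = 329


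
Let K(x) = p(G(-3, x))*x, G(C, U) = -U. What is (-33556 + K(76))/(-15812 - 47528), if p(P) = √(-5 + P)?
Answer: 8389/15835 - 171*I/15835 ≈ 0.52978 - 0.010799*I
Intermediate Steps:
K(x) = x*√(-5 - x) (K(x) = √(-5 - x)*x = x*√(-5 - x))
(-33556 + K(76))/(-15812 - 47528) = (-33556 + 76*√(-5 - 1*76))/(-15812 - 47528) = (-33556 + 76*√(-5 - 76))/(-63340) = (-33556 + 76*√(-81))*(-1/63340) = (-33556 + 76*(9*I))*(-1/63340) = (-33556 + 684*I)*(-1/63340) = 8389/15835 - 171*I/15835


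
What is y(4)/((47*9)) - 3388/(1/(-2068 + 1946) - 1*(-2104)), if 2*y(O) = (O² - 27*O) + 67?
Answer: -356099431/217157202 ≈ -1.6398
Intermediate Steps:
y(O) = 67/2 + O²/2 - 27*O/2 (y(O) = ((O² - 27*O) + 67)/2 = (67 + O² - 27*O)/2 = 67/2 + O²/2 - 27*O/2)
y(4)/((47*9)) - 3388/(1/(-2068 + 1946) - 1*(-2104)) = (67/2 + (½)*4² - 27/2*4)/((47*9)) - 3388/(1/(-2068 + 1946) - 1*(-2104)) = (67/2 + (½)*16 - 54)/423 - 3388/(1/(-122) + 2104) = (67/2 + 8 - 54)*(1/423) - 3388/(-1/122 + 2104) = -25/2*1/423 - 3388/256687/122 = -25/846 - 3388*122/256687 = -25/846 - 413336/256687 = -356099431/217157202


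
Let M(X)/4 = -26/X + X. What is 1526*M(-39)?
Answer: -701960/3 ≈ -2.3399e+5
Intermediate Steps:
M(X) = -104/X + 4*X (M(X) = 4*(-26/X + X) = 4*(X - 26/X) = -104/X + 4*X)
1526*M(-39) = 1526*(-104/(-39) + 4*(-39)) = 1526*(-104*(-1/39) - 156) = 1526*(8/3 - 156) = 1526*(-460/3) = -701960/3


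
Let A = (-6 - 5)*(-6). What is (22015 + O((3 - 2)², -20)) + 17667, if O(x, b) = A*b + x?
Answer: 38363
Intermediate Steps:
A = 66 (A = -11*(-6) = 66)
O(x, b) = x + 66*b (O(x, b) = 66*b + x = x + 66*b)
(22015 + O((3 - 2)², -20)) + 17667 = (22015 + ((3 - 2)² + 66*(-20))) + 17667 = (22015 + (1² - 1320)) + 17667 = (22015 + (1 - 1320)) + 17667 = (22015 - 1319) + 17667 = 20696 + 17667 = 38363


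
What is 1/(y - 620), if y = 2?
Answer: -1/618 ≈ -0.0016181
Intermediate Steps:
1/(y - 620) = 1/(2 - 620) = 1/(-618) = -1/618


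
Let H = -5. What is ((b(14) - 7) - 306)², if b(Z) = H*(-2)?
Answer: 91809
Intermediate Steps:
b(Z) = 10 (b(Z) = -5*(-2) = 10)
((b(14) - 7) - 306)² = ((10 - 7) - 306)² = (3 - 306)² = (-303)² = 91809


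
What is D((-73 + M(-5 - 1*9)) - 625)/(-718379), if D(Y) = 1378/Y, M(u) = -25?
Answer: 1378/519388017 ≈ 2.6531e-6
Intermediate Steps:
D((-73 + M(-5 - 1*9)) - 625)/(-718379) = (1378/((-73 - 25) - 625))/(-718379) = (1378/(-98 - 625))*(-1/718379) = (1378/(-723))*(-1/718379) = (1378*(-1/723))*(-1/718379) = -1378/723*(-1/718379) = 1378/519388017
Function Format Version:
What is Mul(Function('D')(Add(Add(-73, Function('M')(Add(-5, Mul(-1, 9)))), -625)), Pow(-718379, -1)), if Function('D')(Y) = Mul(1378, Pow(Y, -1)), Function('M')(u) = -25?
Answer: Rational(1378, 519388017) ≈ 2.6531e-6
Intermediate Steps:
Mul(Function('D')(Add(Add(-73, Function('M')(Add(-5, Mul(-1, 9)))), -625)), Pow(-718379, -1)) = Mul(Mul(1378, Pow(Add(Add(-73, -25), -625), -1)), Pow(-718379, -1)) = Mul(Mul(1378, Pow(Add(-98, -625), -1)), Rational(-1, 718379)) = Mul(Mul(1378, Pow(-723, -1)), Rational(-1, 718379)) = Mul(Mul(1378, Rational(-1, 723)), Rational(-1, 718379)) = Mul(Rational(-1378, 723), Rational(-1, 718379)) = Rational(1378, 519388017)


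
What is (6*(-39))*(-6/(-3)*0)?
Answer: 0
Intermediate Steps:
(6*(-39))*(-6/(-3)*0) = -234*(-6*(-⅓))*0 = -468*0 = -234*0 = 0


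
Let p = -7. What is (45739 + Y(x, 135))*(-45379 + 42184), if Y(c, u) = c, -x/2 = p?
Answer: -146180835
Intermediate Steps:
x = 14 (x = -2*(-7) = 14)
(45739 + Y(x, 135))*(-45379 + 42184) = (45739 + 14)*(-45379 + 42184) = 45753*(-3195) = -146180835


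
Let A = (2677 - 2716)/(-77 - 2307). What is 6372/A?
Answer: 5063616/13 ≈ 3.8951e+5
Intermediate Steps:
A = 39/2384 (A = -39/(-2384) = -39*(-1/2384) = 39/2384 ≈ 0.016359)
6372/A = 6372/(39/2384) = 6372*(2384/39) = 5063616/13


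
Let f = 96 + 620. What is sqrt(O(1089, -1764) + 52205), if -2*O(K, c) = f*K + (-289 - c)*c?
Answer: sqrt(963293) ≈ 981.47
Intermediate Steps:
f = 716
O(K, c) = -358*K - c*(-289 - c)/2 (O(K, c) = -(716*K + (-289 - c)*c)/2 = -(716*K + c*(-289 - c))/2 = -358*K - c*(-289 - c)/2)
sqrt(O(1089, -1764) + 52205) = sqrt(((1/2)*(-1764)**2 - 358*1089 + (289/2)*(-1764)) + 52205) = sqrt(((1/2)*3111696 - 389862 - 254898) + 52205) = sqrt((1555848 - 389862 - 254898) + 52205) = sqrt(911088 + 52205) = sqrt(963293)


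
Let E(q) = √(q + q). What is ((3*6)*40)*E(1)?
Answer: 720*√2 ≈ 1018.2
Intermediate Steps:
E(q) = √2*√q (E(q) = √(2*q) = √2*√q)
((3*6)*40)*E(1) = ((3*6)*40)*(√2*√1) = (18*40)*(√2*1) = 720*√2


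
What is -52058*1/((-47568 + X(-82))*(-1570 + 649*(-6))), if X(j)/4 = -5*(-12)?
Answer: -26029/129300096 ≈ -0.00020131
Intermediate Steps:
X(j) = 240 (X(j) = 4*(-5*(-12)) = 4*60 = 240)
-52058*1/((-47568 + X(-82))*(-1570 + 649*(-6))) = -52058*1/((-47568 + 240)*(-1570 + 649*(-6))) = -52058*(-1/(47328*(-1570 - 3894))) = -52058/((-47328*(-5464))) = -52058/258600192 = -52058*1/258600192 = -26029/129300096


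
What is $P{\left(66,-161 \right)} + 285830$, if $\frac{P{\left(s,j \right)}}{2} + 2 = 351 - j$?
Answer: $286850$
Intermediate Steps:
$P{\left(s,j \right)} = 698 - 2 j$ ($P{\left(s,j \right)} = -4 + 2 \left(351 - j\right) = -4 - \left(-702 + 2 j\right) = 698 - 2 j$)
$P{\left(66,-161 \right)} + 285830 = \left(698 - -322\right) + 285830 = \left(698 + 322\right) + 285830 = 1020 + 285830 = 286850$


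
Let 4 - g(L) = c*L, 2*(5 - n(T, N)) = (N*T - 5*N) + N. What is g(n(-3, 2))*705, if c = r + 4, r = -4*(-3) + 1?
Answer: -141000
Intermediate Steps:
n(T, N) = 5 + 2*N - N*T/2 (n(T, N) = 5 - ((N*T - 5*N) + N)/2 = 5 - ((-5*N + N*T) + N)/2 = 5 - (-4*N + N*T)/2 = 5 + (2*N - N*T/2) = 5 + 2*N - N*T/2)
r = 13 (r = 12 + 1 = 13)
c = 17 (c = 13 + 4 = 17)
g(L) = 4 - 17*L
g(n(-3, 2))*705 = (4 - 17*(5 + 2*2 - ½*2*(-3)))*705 = (4 - 17*(5 + 4 + 3))*705 = (4 - 17*12)*705 = (4 - 204)*705 = -200*705 = -141000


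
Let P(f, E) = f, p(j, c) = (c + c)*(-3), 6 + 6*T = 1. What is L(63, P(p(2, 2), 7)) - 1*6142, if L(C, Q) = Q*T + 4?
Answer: -6128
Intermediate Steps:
T = -⅚ (T = -1 + (⅙)*1 = -1 + ⅙ = -⅚ ≈ -0.83333)
p(j, c) = -6*c (p(j, c) = (2*c)*(-3) = -6*c)
L(C, Q) = 4 - 5*Q/6 (L(C, Q) = Q*(-⅚) + 4 = -5*Q/6 + 4 = 4 - 5*Q/6)
L(63, P(p(2, 2), 7)) - 1*6142 = (4 - (-5)*2) - 1*6142 = (4 - ⅚*(-12)) - 6142 = (4 + 10) - 6142 = 14 - 6142 = -6128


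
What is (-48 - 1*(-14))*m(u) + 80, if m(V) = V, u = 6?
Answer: -124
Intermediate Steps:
(-48 - 1*(-14))*m(u) + 80 = (-48 - 1*(-14))*6 + 80 = (-48 + 14)*6 + 80 = -34*6 + 80 = -204 + 80 = -124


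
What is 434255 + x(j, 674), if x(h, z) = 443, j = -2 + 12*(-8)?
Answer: 434698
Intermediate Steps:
j = -98 (j = -2 - 96 = -98)
434255 + x(j, 674) = 434255 + 443 = 434698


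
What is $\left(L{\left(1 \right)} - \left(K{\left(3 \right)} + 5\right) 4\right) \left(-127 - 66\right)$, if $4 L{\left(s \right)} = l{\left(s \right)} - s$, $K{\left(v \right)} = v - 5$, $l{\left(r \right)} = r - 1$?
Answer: $\frac{9457}{4} \approx 2364.3$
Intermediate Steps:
$l{\left(r \right)} = -1 + r$ ($l{\left(r \right)} = r - 1 = -1 + r$)
$K{\left(v \right)} = -5 + v$ ($K{\left(v \right)} = v - 5 = -5 + v$)
$L{\left(s \right)} = - \frac{1}{4}$ ($L{\left(s \right)} = \frac{\left(-1 + s\right) - s}{4} = \frac{1}{4} \left(-1\right) = - \frac{1}{4}$)
$\left(L{\left(1 \right)} - \left(K{\left(3 \right)} + 5\right) 4\right) \left(-127 - 66\right) = \left(- \frac{1}{4} - \left(\left(-5 + 3\right) + 5\right) 4\right) \left(-127 - 66\right) = \left(- \frac{1}{4} - \left(-2 + 5\right) 4\right) \left(-193\right) = \left(- \frac{1}{4} - 3 \cdot 4\right) \left(-193\right) = \left(- \frac{1}{4} - 12\right) \left(-193\right) = \left(- \frac{49}{4}\right) \left(-193\right) = \frac{9457}{4}$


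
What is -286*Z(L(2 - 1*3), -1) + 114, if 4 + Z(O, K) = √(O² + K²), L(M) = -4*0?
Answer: 972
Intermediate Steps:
L(M) = 0
Z(O, K) = -4 + √(K² + O²) (Z(O, K) = -4 + √(O² + K²) = -4 + √(K² + O²))
-286*Z(L(2 - 1*3), -1) + 114 = -286*(-4 + √((-1)² + 0²)) + 114 = -286*(-4 + √(1 + 0)) + 114 = -286*(-4 + √1) + 114 = -286*(-4 + 1) + 114 = -286*(-3) + 114 = 858 + 114 = 972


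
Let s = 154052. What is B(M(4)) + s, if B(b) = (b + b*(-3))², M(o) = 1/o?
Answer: 616209/4 ≈ 1.5405e+5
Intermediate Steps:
B(b) = 4*b² (B(b) = (b - 3*b)² = (-2*b)² = 4*b²)
B(M(4)) + s = 4*(1/4)² + 154052 = 4*(¼)² + 154052 = 4*(1/16) + 154052 = ¼ + 154052 = 616209/4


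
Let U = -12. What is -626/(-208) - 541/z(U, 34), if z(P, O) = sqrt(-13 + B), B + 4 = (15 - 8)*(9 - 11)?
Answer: 313/104 + 541*I*sqrt(31)/31 ≈ 3.0096 + 97.167*I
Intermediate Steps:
B = -18 (B = -4 + (15 - 8)*(9 - 11) = -4 + 7*(-2) = -4 - 14 = -18)
z(P, O) = I*sqrt(31) (z(P, O) = sqrt(-13 - 18) = sqrt(-31) = I*sqrt(31))
-626/(-208) - 541/z(U, 34) = -626/(-208) - 541*(-I*sqrt(31)/31) = -626*(-1/208) - (-541)*I*sqrt(31)/31 = 313/104 + 541*I*sqrt(31)/31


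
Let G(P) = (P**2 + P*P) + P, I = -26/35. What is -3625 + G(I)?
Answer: -4440183/1225 ≈ -3624.6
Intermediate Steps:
I = -26/35 (I = -26*1/35 = -26/35 ≈ -0.74286)
G(P) = P + 2*P**2 (G(P) = (P**2 + P**2) + P = 2*P**2 + P = P + 2*P**2)
-3625 + G(I) = -3625 - 26*(1 + 2*(-26/35))/35 = -3625 - 26*(1 - 52/35)/35 = -3625 - 26/35*(-17/35) = -3625 + 442/1225 = -4440183/1225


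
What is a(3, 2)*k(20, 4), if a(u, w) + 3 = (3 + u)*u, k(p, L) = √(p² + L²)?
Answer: 60*√26 ≈ 305.94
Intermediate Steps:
k(p, L) = √(L² + p²)
a(u, w) = -3 + u*(3 + u) (a(u, w) = -3 + (3 + u)*u = -3 + u*(3 + u))
a(3, 2)*k(20, 4) = (-3 + 3² + 3*3)*√(4² + 20²) = (-3 + 9 + 9)*√(16 + 400) = 15*√416 = 15*(4*√26) = 60*√26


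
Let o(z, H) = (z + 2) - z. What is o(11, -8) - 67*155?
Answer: -10383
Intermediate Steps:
o(z, H) = 2 (o(z, H) = (2 + z) - z = 2)
o(11, -8) - 67*155 = 2 - 67*155 = 2 - 10385 = -10383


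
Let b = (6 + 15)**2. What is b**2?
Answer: 194481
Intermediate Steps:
b = 441 (b = 21**2 = 441)
b**2 = 441**2 = 194481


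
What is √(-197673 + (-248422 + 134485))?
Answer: I*√311610 ≈ 558.22*I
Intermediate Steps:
√(-197673 + (-248422 + 134485)) = √(-197673 - 113937) = √(-311610) = I*√311610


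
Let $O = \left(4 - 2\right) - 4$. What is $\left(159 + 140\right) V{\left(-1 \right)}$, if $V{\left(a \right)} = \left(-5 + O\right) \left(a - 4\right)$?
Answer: $10465$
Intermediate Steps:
$O = -2$ ($O = 2 - 4 = -2$)
$V{\left(a \right)} = 28 - 7 a$ ($V{\left(a \right)} = \left(-5 - 2\right) \left(a - 4\right) = - 7 \left(-4 + a\right) = 28 - 7 a$)
$\left(159 + 140\right) V{\left(-1 \right)} = \left(159 + 140\right) \left(28 - -7\right) = 299 \left(28 + 7\right) = 299 \cdot 35 = 10465$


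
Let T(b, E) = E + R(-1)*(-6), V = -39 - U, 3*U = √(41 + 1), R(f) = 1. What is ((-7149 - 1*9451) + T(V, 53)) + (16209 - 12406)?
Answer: -12750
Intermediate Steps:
U = √42/3 (U = √(41 + 1)/3 = √42/3 ≈ 2.1602)
V = -39 - √42/3 ≈ -41.160
T(b, E) = -6 + E (T(b, E) = E + 1*(-6) = E - 6 = -6 + E)
((-7149 - 1*9451) + T(V, 53)) + (16209 - 12406) = ((-7149 - 1*9451) + (-6 + 53)) + (16209 - 12406) = ((-7149 - 9451) + 47) + 3803 = (-16600 + 47) + 3803 = -16553 + 3803 = -12750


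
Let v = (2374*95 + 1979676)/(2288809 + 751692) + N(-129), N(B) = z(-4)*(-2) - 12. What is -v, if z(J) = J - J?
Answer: 2016518/178853 ≈ 11.275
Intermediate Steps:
z(J) = 0
N(B) = -12 (N(B) = 0*(-2) - 12 = 0 - 12 = -12)
v = -2016518/178853 (v = (2374*95 + 1979676)/(2288809 + 751692) - 12 = (225530 + 1979676)/3040501 - 12 = 2205206*(1/3040501) - 12 = 129718/178853 - 12 = -2016518/178853 ≈ -11.275)
-v = -1*(-2016518/178853) = 2016518/178853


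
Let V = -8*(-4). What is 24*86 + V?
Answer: 2096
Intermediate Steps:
V = 32
24*86 + V = 24*86 + 32 = 2064 + 32 = 2096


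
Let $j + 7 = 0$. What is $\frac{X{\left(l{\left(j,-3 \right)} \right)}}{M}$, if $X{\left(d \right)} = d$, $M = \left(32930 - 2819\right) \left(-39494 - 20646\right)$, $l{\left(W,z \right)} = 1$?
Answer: $- \frac{1}{1810875540} \approx -5.5222 \cdot 10^{-10}$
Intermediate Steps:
$j = -7$ ($j = -7 + 0 = -7$)
$M = -1810875540$ ($M = 30111 \left(-60140\right) = -1810875540$)
$\frac{X{\left(l{\left(j,-3 \right)} \right)}}{M} = 1 \frac{1}{-1810875540} = 1 \left(- \frac{1}{1810875540}\right) = - \frac{1}{1810875540}$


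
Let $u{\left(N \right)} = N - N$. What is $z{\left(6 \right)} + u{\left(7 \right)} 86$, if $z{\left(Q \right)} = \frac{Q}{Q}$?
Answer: $1$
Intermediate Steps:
$u{\left(N \right)} = 0$
$z{\left(Q \right)} = 1$
$z{\left(6 \right)} + u{\left(7 \right)} 86 = 1 + 0 \cdot 86 = 1 + 0 = 1$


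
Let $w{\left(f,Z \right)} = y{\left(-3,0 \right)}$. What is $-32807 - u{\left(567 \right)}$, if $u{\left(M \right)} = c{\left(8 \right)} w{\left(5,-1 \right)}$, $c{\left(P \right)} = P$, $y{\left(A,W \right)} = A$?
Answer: $-32783$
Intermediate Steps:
$w{\left(f,Z \right)} = -3$
$u{\left(M \right)} = -24$ ($u{\left(M \right)} = 8 \left(-3\right) = -24$)
$-32807 - u{\left(567 \right)} = -32807 - -24 = -32807 + 24 = -32783$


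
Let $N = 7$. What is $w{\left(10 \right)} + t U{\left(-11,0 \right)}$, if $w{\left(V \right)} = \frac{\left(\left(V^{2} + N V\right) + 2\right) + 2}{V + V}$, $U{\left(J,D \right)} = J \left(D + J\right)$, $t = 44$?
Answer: $\frac{53327}{10} \approx 5332.7$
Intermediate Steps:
$w{\left(V \right)} = \frac{4 + V^{2} + 7 V}{2 V}$ ($w{\left(V \right)} = \frac{\left(\left(V^{2} + 7 V\right) + 2\right) + 2}{V + V} = \frac{\left(2 + V^{2} + 7 V\right) + 2}{2 V} = \left(4 + V^{2} + 7 V\right) \frac{1}{2 V} = \frac{4 + V^{2} + 7 V}{2 V}$)
$w{\left(10 \right)} + t U{\left(-11,0 \right)} = \frac{4 + 10 \left(7 + 10\right)}{2 \cdot 10} + 44 \left(- 11 \left(0 - 11\right)\right) = \frac{1}{2} \cdot \frac{1}{10} \left(4 + 10 \cdot 17\right) + 44 \left(\left(-11\right) \left(-11\right)\right) = \frac{1}{2} \cdot \frac{1}{10} \left(4 + 170\right) + 44 \cdot 121 = \frac{1}{2} \cdot \frac{1}{10} \cdot 174 + 5324 = \frac{87}{10} + 5324 = \frac{53327}{10}$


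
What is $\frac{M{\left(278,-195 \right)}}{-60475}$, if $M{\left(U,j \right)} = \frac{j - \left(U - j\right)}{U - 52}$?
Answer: $\frac{334}{6833675} \approx 4.8876 \cdot 10^{-5}$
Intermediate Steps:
$M{\left(U,j \right)} = \frac{- U + 2 j}{-52 + U}$
$\frac{M{\left(278,-195 \right)}}{-60475} = \frac{\frac{1}{-52 + 278} \left(\left(-1\right) 278 + 2 \left(-195\right)\right)}{-60475} = \frac{-278 - 390}{226} \left(- \frac{1}{60475}\right) = \frac{1}{226} \left(-668\right) \left(- \frac{1}{60475}\right) = \left(- \frac{334}{113}\right) \left(- \frac{1}{60475}\right) = \frac{334}{6833675}$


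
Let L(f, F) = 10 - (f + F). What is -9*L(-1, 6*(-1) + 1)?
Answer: -144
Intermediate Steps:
L(f, F) = 10 - F - f (L(f, F) = 10 - (F + f) = 10 + (-F - f) = 10 - F - f)
-9*L(-1, 6*(-1) + 1) = -9*(10 - (6*(-1) + 1) - 1*(-1)) = -9*(10 - (-6 + 1) + 1) = -9*(10 - 1*(-5) + 1) = -9*(10 + 5 + 1) = -9*16 = -144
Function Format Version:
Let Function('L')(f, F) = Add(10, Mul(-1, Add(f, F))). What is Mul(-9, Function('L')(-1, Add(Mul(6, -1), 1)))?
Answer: -144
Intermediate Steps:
Function('L')(f, F) = Add(10, Mul(-1, F), Mul(-1, f)) (Function('L')(f, F) = Add(10, Mul(-1, Add(F, f))) = Add(10, Add(Mul(-1, F), Mul(-1, f))) = Add(10, Mul(-1, F), Mul(-1, f)))
Mul(-9, Function('L')(-1, Add(Mul(6, -1), 1))) = Mul(-9, Add(10, Mul(-1, Add(Mul(6, -1), 1)), Mul(-1, -1))) = Mul(-9, Add(10, Mul(-1, Add(-6, 1)), 1)) = Mul(-9, Add(10, Mul(-1, -5), 1)) = Mul(-9, Add(10, 5, 1)) = Mul(-9, 16) = -144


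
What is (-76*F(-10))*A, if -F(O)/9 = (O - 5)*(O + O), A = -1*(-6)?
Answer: 1231200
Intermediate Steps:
A = 6
F(O) = -18*O*(-5 + O) (F(O) = -9*(O - 5)*(O + O) = -9*(-5 + O)*2*O = -18*O*(-5 + O))
(-76*F(-10))*A = -1368*(-10)*(5 - 1*(-10))*6 = -1368*(-10)*(5 + 10)*6 = -1368*(-10)*15*6 = -76*(-2700)*6 = 205200*6 = 1231200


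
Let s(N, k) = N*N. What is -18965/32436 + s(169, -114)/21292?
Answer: 65325227/86328414 ≈ 0.75671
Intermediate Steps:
s(N, k) = N**2
-18965/32436 + s(169, -114)/21292 = -18965/32436 + 169**2/21292 = -18965*1/32436 + 28561*(1/21292) = -18965/32436 + 28561/21292 = 65325227/86328414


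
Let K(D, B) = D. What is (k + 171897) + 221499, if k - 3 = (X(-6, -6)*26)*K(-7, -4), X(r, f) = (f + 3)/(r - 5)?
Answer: 4326843/11 ≈ 3.9335e+5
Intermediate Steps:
X(r, f) = (3 + f)/(-5 + r)
k = -513/11 (k = 3 + (((3 - 6)/(-5 - 6))*26)*(-7) = 3 + ((-3/(-11))*26)*(-7) = 3 + (-1/11*(-3)*26)*(-7) = 3 + ((3/11)*26)*(-7) = 3 + (78/11)*(-7) = 3 - 546/11 = -513/11 ≈ -46.636)
(k + 171897) + 221499 = (-513/11 + 171897) + 221499 = 1890354/11 + 221499 = 4326843/11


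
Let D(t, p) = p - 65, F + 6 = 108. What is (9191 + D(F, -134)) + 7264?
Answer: 16256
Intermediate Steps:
F = 102 (F = -6 + 108 = 102)
D(t, p) = -65 + p
(9191 + D(F, -134)) + 7264 = (9191 + (-65 - 134)) + 7264 = (9191 - 199) + 7264 = 8992 + 7264 = 16256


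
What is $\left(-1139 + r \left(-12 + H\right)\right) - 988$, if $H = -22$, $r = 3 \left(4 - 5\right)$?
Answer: $-2025$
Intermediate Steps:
$r = -3$ ($r = 3 \left(4 - 5\right) = 3 \left(-1\right) = -3$)
$\left(-1139 + r \left(-12 + H\right)\right) - 988 = \left(-1139 - 3 \left(-12 - 22\right)\right) - 988 = \left(-1139 - -102\right) - 988 = \left(-1139 + 102\right) - 988 = -1037 - 988 = -2025$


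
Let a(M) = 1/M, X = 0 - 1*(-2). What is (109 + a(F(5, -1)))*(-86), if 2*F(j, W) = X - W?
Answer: -28294/3 ≈ -9431.3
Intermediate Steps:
X = 2 (X = 0 + 2 = 2)
F(j, W) = 1 - W/2 (F(j, W) = (2 - W)/2 = 1 - W/2)
(109 + a(F(5, -1)))*(-86) = (109 + 1/(1 - ½*(-1)))*(-86) = (109 + 1/(1 + ½))*(-86) = (109 + 1/(3/2))*(-86) = (109 + ⅔)*(-86) = (329/3)*(-86) = -28294/3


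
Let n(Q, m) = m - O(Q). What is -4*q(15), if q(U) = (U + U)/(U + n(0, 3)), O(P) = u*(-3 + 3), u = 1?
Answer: -20/3 ≈ -6.6667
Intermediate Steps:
O(P) = 0 (O(P) = 1*(-3 + 3) = 1*0 = 0)
n(Q, m) = m (n(Q, m) = m - 1*0 = m + 0 = m)
q(U) = 2*U/(3 + U) (q(U) = (U + U)/(U + 3) = (2*U)/(3 + U) = 2*U/(3 + U))
-4*q(15) = -8*15/(3 + 15) = -8*15/18 = -4*5/3 = -20/3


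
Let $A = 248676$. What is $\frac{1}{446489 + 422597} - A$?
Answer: $- \frac{216120830135}{869086} \approx -2.4868 \cdot 10^{5}$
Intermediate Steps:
$\frac{1}{446489 + 422597} - A = \frac{1}{446489 + 422597} - 248676 = \frac{1}{869086} - 248676 = - \frac{216120830135}{869086}$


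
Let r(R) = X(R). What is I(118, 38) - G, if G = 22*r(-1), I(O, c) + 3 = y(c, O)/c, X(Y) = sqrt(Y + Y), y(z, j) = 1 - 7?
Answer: -60/19 - 22*I*sqrt(2) ≈ -3.1579 - 31.113*I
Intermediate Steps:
y(z, j) = -6
X(Y) = sqrt(2)*sqrt(Y) (X(Y) = sqrt(2*Y) = sqrt(2)*sqrt(Y))
r(R) = sqrt(2)*sqrt(R)
I(O, c) = -3 - 6/c
G = 22*I*sqrt(2) (G = 22*(sqrt(2)*sqrt(-1)) = 22*(sqrt(2)*I) = 22*(I*sqrt(2)) = 22*I*sqrt(2) ≈ 31.113*I)
I(118, 38) - G = (-3 - 6/38) - 22*I*sqrt(2) = (-3 - 6*1/38) - 22*I*sqrt(2) = (-3 - 3/19) - 22*I*sqrt(2) = -60/19 - 22*I*sqrt(2)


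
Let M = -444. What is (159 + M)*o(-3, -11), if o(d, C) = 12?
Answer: -3420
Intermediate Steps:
(159 + M)*o(-3, -11) = (159 - 444)*12 = -285*12 = -3420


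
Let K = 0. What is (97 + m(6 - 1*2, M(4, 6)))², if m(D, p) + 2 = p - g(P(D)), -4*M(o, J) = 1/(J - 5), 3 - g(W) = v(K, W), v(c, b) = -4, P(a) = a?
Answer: 123201/16 ≈ 7700.1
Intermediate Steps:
g(W) = 7 (g(W) = 3 - 1*(-4) = 3 + 4 = 7)
M(o, J) = -1/(4*(-5 + J)) (M(o, J) = -1/(4*(J - 5)) = -1/(4*(-5 + J)))
m(D, p) = -9 + p (m(D, p) = -2 + (p - 1*7) = -2 + (p - 7) = -2 + (-7 + p) = -9 + p)
(97 + m(6 - 1*2, M(4, 6)))² = (97 + (-9 - 1/(-20 + 4*6)))² = (97 + (-9 - 1/(-20 + 24)))² = (97 + (-9 - 1/4))² = (97 + (-9 - 1*¼))² = (97 + (-9 - ¼))² = (97 - 37/4)² = (351/4)² = 123201/16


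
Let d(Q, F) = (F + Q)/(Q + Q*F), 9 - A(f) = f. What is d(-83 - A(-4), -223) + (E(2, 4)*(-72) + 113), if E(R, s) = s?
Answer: -3729919/21312 ≈ -175.01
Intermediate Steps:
A(f) = 9 - f
d(Q, F) = (F + Q)/(Q + F*Q)
d(-83 - A(-4), -223) + (E(2, 4)*(-72) + 113) = (-223 + (-83 - (9 - 1*(-4))))/((-83 - (9 - 1*(-4)))*(1 - 223)) + (4*(-72) + 113) = (-223 + (-83 - (9 + 4)))/(-83 - (9 + 4)*(-222)) + (-288 + 113) = -1/222*(-223 + (-83 - 1*13))/(-83 - 1*13) - 175 = -1/222*(-223 + (-83 - 13))/(-83 - 13) - 175 = -1/222*(-223 - 96)/(-96) - 175 = -1/96*(-1/222)*(-319) - 175 = -319/21312 - 175 = -3729919/21312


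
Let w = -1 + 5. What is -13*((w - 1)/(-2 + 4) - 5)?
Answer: 91/2 ≈ 45.500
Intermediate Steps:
w = 4
-13*((w - 1)/(-2 + 4) - 5) = -13*((4 - 1)/(-2 + 4) - 5) = -13*(3/2 - 5) = -13*(-7/2) = 91/2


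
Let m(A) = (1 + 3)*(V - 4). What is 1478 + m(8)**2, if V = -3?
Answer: 2262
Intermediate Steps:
m(A) = -28 (m(A) = (1 + 3)*(-3 - 4) = 4*(-7) = -28)
1478 + m(8)**2 = 1478 + (-28)**2 = 1478 + 784 = 2262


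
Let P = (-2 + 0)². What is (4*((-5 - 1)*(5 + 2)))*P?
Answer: -672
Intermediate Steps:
P = 4 (P = (-2)² = 4)
(4*((-5 - 1)*(5 + 2)))*P = (4*((-5 - 1)*(5 + 2)))*4 = (4*(-6*7))*4 = (4*(-42))*4 = -168*4 = -672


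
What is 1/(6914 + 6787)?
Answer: 1/13701 ≈ 7.2987e-5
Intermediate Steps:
1/(6914 + 6787) = 1/13701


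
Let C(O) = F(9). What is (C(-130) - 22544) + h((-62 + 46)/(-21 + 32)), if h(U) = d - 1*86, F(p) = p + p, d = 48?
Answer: -22564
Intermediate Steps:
F(p) = 2*p
C(O) = 18 (C(O) = 2*9 = 18)
h(U) = -38 (h(U) = 48 - 1*86 = 48 - 86 = -38)
(C(-130) - 22544) + h((-62 + 46)/(-21 + 32)) = (18 - 22544) - 38 = -22526 - 38 = -22564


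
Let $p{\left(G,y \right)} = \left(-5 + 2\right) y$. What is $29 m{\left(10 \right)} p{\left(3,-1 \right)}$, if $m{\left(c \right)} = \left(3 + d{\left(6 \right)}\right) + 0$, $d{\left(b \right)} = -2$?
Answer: $87$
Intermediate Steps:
$p{\left(G,y \right)} = - 3 y$
$m{\left(c \right)} = 1$ ($m{\left(c \right)} = \left(3 - 2\right) + 0 = 1 + 0 = 1$)
$29 m{\left(10 \right)} p{\left(3,-1 \right)} = 29 \cdot 1 \left(\left(-3\right) \left(-1\right)\right) = 29 \cdot 3 = 87$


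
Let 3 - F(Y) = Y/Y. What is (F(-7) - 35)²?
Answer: 1089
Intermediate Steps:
F(Y) = 2 (F(Y) = 3 - Y/Y = 3 - 1*1 = 3 - 1 = 2)
(F(-7) - 35)² = (2 - 35)² = (-33)² = 1089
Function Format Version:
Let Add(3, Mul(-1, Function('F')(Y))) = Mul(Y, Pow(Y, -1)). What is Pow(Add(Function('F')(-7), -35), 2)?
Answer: 1089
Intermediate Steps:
Function('F')(Y) = 2 (Function('F')(Y) = Add(3, Mul(-1, Mul(Y, Pow(Y, -1)))) = Add(3, Mul(-1, 1)) = Add(3, -1) = 2)
Pow(Add(Function('F')(-7), -35), 2) = Pow(Add(2, -35), 2) = Pow(-33, 2) = 1089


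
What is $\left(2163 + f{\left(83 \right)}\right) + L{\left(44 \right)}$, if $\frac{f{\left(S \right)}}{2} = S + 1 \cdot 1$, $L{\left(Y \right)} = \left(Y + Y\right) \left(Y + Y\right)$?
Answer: $10075$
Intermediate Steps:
$L{\left(Y \right)} = 4 Y^{2}$ ($L{\left(Y \right)} = 2 Y 2 Y = 4 Y^{2}$)
$f{\left(S \right)} = 2 + 2 S$ ($f{\left(S \right)} = 2 \left(S + 1 \cdot 1\right) = 2 \left(S + 1\right) = 2 \left(1 + S\right) = 2 + 2 S$)
$\left(2163 + f{\left(83 \right)}\right) + L{\left(44 \right)} = \left(2163 + \left(2 + 2 \cdot 83\right)\right) + 4 \cdot 44^{2} = \left(2163 + \left(2 + 166\right)\right) + 4 \cdot 1936 = \left(2163 + 168\right) + 7744 = 2331 + 7744 = 10075$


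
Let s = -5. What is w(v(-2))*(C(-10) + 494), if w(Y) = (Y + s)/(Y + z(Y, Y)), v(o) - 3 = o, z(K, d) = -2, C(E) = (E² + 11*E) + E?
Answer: 1896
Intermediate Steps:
C(E) = E² + 12*E
v(o) = 3 + o
w(Y) = (-5 + Y)/(-2 + Y) (w(Y) = (Y - 5)/(Y - 2) = (-5 + Y)/(-2 + Y))
w(v(-2))*(C(-10) + 494) = ((-5 + (3 - 2))/(-2 + (3 - 2)))*(-10*(12 - 10) + 494) = ((-5 + 1)/(-2 + 1))*(-10*2 + 494) = (-4/(-1))*(-20 + 494) = -1*(-4)*474 = 4*474 = 1896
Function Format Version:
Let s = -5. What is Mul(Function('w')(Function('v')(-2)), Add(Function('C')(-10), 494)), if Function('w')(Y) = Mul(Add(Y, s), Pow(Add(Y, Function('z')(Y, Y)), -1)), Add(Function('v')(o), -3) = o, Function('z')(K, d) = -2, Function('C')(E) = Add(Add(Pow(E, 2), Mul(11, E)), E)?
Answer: 1896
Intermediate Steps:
Function('C')(E) = Add(Pow(E, 2), Mul(12, E))
Function('v')(o) = Add(3, o)
Function('w')(Y) = Mul(Pow(Add(-2, Y), -1), Add(-5, Y)) (Function('w')(Y) = Mul(Add(Y, -5), Pow(Add(Y, -2), -1)) = Mul(Add(-5, Y), Pow(Add(-2, Y), -1)) = Mul(Pow(Add(-2, Y), -1), Add(-5, Y)))
Mul(Function('w')(Function('v')(-2)), Add(Function('C')(-10), 494)) = Mul(Mul(Pow(Add(-2, Add(3, -2)), -1), Add(-5, Add(3, -2))), Add(Mul(-10, Add(12, -10)), 494)) = Mul(Mul(Pow(Add(-2, 1), -1), Add(-5, 1)), Add(Mul(-10, 2), 494)) = Mul(Mul(Pow(-1, -1), -4), Add(-20, 494)) = Mul(Mul(-1, -4), 474) = Mul(4, 474) = 1896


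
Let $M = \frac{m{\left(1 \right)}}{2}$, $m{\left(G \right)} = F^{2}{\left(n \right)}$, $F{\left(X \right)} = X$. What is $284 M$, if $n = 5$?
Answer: $3550$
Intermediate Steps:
$m{\left(G \right)} = 25$ ($m{\left(G \right)} = 5^{2} = 25$)
$M = \frac{25}{2} \approx 12.5$
$284 M = 284 \cdot \frac{25}{2} = 3550$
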